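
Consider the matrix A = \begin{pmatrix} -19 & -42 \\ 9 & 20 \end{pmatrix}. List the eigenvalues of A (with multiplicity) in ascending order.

-1, 2

Characteristic polynomial: p(s) = s^2 - s - 2 = (s - 2)(s + 1).
Roots (with multiplicity): -1, 2.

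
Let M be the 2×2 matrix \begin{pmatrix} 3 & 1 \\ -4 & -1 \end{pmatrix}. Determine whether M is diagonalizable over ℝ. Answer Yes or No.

No

Characteristic polynomial: p(λ) = λ^2 - 2λ + 1 = (λ - 1)^2.
λ = 1 has algebraic multiplicity 2; rank(M − 1I) = 1, so geometric multiplicity = 1.
Geometric multiplicity < algebraic multiplicity, so M is not diagonalizable.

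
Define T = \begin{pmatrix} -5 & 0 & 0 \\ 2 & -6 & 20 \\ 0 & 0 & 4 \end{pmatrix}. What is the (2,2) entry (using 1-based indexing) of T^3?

Characteristic polynomial: λ^3 + 7λ^2 - 14λ - 120 = (λ - 4)(λ + 5)(λ + 6), so the eigenvalues are -6, -5, 4.
λ=-5: eigenvector (1, 2, 0).
λ=-6: eigenvector (0, 1, 0).
λ=4: eigenvector (0, 2, 1).
P = [[1, 0, 0], [2, 1, 2], [0, 0, 1]], D = diag(-5, -6, 4), P⁻¹ = [[1, 0, 0], [-2, 1, -2], [0, 0, 1]].
T³ = P·diag(-125, -216, 64)·P⁻¹ = [[-125, 0, 0], [182, -216, 560], [0, 0, 64]].
The requested entry is -216.

-216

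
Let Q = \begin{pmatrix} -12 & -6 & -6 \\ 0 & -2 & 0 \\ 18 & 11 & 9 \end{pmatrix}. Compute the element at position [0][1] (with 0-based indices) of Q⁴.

162

Characteristic polynomial: t^3 + 5t^2 + 6t = t(t + 2)(t + 3), so the eigenvalues are -3, -2, 0.
t=-3: eigenvector (2, 0, -3).
t=-2: eigenvector (0, 1, -1).
t=0: eigenvector (1, 0, -2).
P = [[2, 0, 1], [0, 1, 0], [-3, -1, -2]], D = diag(-3, -2, 0), P⁻¹ = [[2, 1, 1], [0, 1, 0], [-3, -2, -2]].
Q⁴ = P·diag(81, 16, 0)·P⁻¹ = [[324, 162, 162], [0, 16, 0], [-486, -259, -243]].
The requested entry is 162.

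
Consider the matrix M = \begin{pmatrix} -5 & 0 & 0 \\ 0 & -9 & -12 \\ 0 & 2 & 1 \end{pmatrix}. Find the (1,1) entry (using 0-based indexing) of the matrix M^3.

Characteristic polynomial: t^3 + 13t^2 + 55t + 75 = (t + 3)(t + 5)^2, so the eigenvalues are -5, -5, -3.
t=-5: eigenvector (1, 6, -2).
t=-5: eigenvector (0, 3, -1).
t=-3: eigenvector (0, -2, 1).
P = [[1, 0, 0], [6, 3, -2], [-2, -1, 1]], D = diag(-5, -5, -3), P⁻¹ = [[1, 0, 0], [-2, 1, 2], [0, 1, 3]].
M³ = P·diag(-125, -125, -27)·P⁻¹ = [[-125, 0, 0], [0, -321, -588], [0, 98, 169]].
The requested entry is -321.

-321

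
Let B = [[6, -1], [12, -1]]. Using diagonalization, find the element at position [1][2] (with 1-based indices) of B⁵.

-211

Characteristic polynomial: r^2 - 5r + 6 = (r - 3)(r - 2), so the eigenvalues are 2, 3.
r=3: eigenvector (1, 3).
r=2: eigenvector (1, 4).
P = [[1, 1], [3, 4]], D = diag(3, 2), P⁻¹ = [[4, -1], [-3, 1]].
B⁵ = P·diag(243, 32)·P⁻¹ = [[876, -211], [2532, -601]].
The requested entry is -211.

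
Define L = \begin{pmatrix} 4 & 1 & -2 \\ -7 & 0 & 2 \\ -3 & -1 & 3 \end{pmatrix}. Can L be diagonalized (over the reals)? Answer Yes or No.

Characteristic polynomial: p(t) = t^3 - 7t^2 + 15t - 9 = (t - 3)^2(t - 1).
t = 3 has algebraic multiplicity 2; rank(L − 3I) = 2, so geometric multiplicity = 1.
Geometric multiplicity < algebraic multiplicity, so L is not diagonalizable.

No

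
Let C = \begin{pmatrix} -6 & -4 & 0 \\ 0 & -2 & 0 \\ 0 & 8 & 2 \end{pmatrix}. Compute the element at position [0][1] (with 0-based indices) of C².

Characteristic polynomial: μ^3 + 6μ^2 - 4μ - 24 = (μ - 2)(μ + 2)(μ + 6), so the eigenvalues are -6, -2, 2.
μ=-6: eigenvector (1, 0, 0).
μ=-2: eigenvector (-1, 1, -2).
μ=2: eigenvector (0, 0, 1).
P = [[1, -1, 0], [0, 1, 0], [0, -2, 1]], D = diag(-6, -2, 2), P⁻¹ = [[1, 1, 0], [0, 1, 0], [0, 2, 1]].
C² = P·diag(36, 4, 4)·P⁻¹ = [[36, 32, 0], [0, 4, 0], [0, 0, 4]].
The requested entry is 32.

32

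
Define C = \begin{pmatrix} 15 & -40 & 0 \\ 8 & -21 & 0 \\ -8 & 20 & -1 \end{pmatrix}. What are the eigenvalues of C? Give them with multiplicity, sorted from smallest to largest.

-5, -1, -1

Characteristic polynomial: p(t) = t^3 + 7t^2 + 11t + 5 = (t + 1)^2(t + 5).
Roots (with multiplicity): -5, -1, -1.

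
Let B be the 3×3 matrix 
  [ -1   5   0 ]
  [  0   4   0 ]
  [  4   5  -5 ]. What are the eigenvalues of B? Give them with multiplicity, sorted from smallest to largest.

-5, -1, 4

Characteristic polynomial: p(r) = r^3 + 2r^2 - 19r - 20 = (r - 4)(r + 1)(r + 5).
Roots (with multiplicity): -5, -1, 4.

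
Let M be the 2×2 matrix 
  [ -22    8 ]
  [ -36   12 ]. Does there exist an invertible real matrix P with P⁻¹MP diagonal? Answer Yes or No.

Characteristic polynomial: p(μ) = μ^2 + 10μ + 24 = (μ + 4)(μ + 6).
All 2 eigenvalues are distinct, so M is diagonalizable.

Yes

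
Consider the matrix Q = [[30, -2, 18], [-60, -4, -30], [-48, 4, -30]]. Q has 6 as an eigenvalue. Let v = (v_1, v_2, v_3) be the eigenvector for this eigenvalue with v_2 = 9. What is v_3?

9

Q − 6I = [[24, -2, 18], [-60, -10, -30], [-48, 4, -36]].
Solving (Q − 6I)v = 0 gives the eigenspace spanned by (-6, 9, 9).
With v_2 = 9, v = (-6, 9, 9), so v_3 = 9.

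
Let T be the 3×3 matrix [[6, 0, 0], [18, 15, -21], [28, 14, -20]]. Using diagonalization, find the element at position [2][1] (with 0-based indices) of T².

-70

Characteristic polynomial: λ^3 - λ^2 - 36λ + 36 = (λ - 6)(λ - 1)(λ + 6), so the eigenvalues are -6, 1, 6.
λ=6: eigenvector (1, -2, 0).
λ=1: eigenvector (0, 3, 2).
λ=-6: eigenvector (0, 1, 1).
P = [[1, 0, 0], [-2, 3, 1], [0, 2, 1]], D = diag(6, 1, -6), P⁻¹ = [[1, 0, 0], [2, 1, -1], [-4, -2, 3]].
T² = P·diag(36, 1, 36)·P⁻¹ = [[36, 0, 0], [-210, -69, 105], [-140, -70, 106]].
The requested entry is -70.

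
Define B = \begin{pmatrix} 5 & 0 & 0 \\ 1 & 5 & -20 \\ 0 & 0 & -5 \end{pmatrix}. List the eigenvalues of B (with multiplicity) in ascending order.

Characteristic polynomial: p(λ) = λ^3 - 5λ^2 - 25λ + 125 = (λ - 5)^2(λ + 5).
Roots (with multiplicity): -5, 5, 5.

-5, 5, 5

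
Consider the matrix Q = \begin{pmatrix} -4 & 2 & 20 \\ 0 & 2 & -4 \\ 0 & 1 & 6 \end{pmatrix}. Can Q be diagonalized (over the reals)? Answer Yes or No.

No

Characteristic polynomial: p(r) = r^3 - 4r^2 - 16r + 64 = (r - 4)^2(r + 4).
r = 4 has algebraic multiplicity 2; rank(Q − 4I) = 2, so geometric multiplicity = 1.
Geometric multiplicity < algebraic multiplicity, so Q is not diagonalizable.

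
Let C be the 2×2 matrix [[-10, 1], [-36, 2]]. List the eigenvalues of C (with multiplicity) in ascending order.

Characteristic polynomial: p(s) = s^2 + 8s + 16 = (s + 4)^2.
Roots (with multiplicity): -4, -4.

-4, -4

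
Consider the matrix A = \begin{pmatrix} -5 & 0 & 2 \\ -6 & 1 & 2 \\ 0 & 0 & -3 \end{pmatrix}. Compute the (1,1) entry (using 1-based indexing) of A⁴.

625

Characteristic polynomial: μ^3 + 7μ^2 + 7μ - 15 = (μ - 1)(μ + 3)(μ + 5), so the eigenvalues are -5, -3, 1.
μ=-5: eigenvector (-1, -1, 0).
μ=1: eigenvector (0, 1, 0).
μ=-3: eigenvector (1, 1, 1).
P = [[-1, 0, 1], [-1, 1, 1], [0, 0, 1]], D = diag(-5, 1, -3), P⁻¹ = [[-1, 0, 1], [-1, 1, 0], [0, 0, 1]].
A⁴ = P·diag(625, 1, 81)·P⁻¹ = [[625, 0, -544], [624, 1, -544], [0, 0, 81]].
The requested entry is 625.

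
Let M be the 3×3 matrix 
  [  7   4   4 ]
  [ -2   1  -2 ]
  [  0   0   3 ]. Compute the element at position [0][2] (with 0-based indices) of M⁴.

Characteristic polynomial: s^3 - 11s^2 + 39s - 45 = (s - 5)(s - 3)^2, so the eigenvalues are 3, 3, 5.
s=3: eigenvector (-1, 1, 0).
s=5: eigenvector (2, -1, 0).
s=3: eigenvector (-2, 1, 1).
P = [[-1, 2, -2], [1, -1, 1], [0, 0, 1]], D = diag(3, 5, 3), P⁻¹ = [[1, 2, 0], [1, 1, 1], [0, 0, 1]].
M⁴ = P·diag(81, 625, 81)·P⁻¹ = [[1169, 1088, 1088], [-544, -463, -544], [0, 0, 81]].
The requested entry is 1088.

1088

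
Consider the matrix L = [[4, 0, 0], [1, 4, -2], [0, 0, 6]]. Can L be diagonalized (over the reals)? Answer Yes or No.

Characteristic polynomial: p(r) = r^3 - 14r^2 + 64r - 96 = (r - 6)(r - 4)^2.
r = 4 has algebraic multiplicity 2; rank(L − 4I) = 2, so geometric multiplicity = 1.
Geometric multiplicity < algebraic multiplicity, so L is not diagonalizable.

No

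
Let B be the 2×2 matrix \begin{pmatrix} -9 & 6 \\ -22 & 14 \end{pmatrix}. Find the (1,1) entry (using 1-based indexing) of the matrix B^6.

-7251

Characteristic polynomial: μ^2 - 5μ + 6 = (μ - 3)(μ - 2), so the eigenvalues are 2, 3.
μ=3: eigenvector (1, 2).
μ=2: eigenvector (-6, -11).
P = [[1, -6], [2, -11]], D = diag(3, 2), P⁻¹ = [[-11, 6], [-2, 1]].
B⁶ = P·diag(729, 64)·P⁻¹ = [[-7251, 3990], [-14630, 8044]].
The requested entry is -7251.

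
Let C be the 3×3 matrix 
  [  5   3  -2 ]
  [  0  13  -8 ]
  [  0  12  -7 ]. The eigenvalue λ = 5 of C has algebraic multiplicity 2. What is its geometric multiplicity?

C − 5I = [[0, 3, -2], [0, 8, -8], [0, 12, -12]].
This matrix has rank 2, so its null space has dimension 3 − 2 = 1.

1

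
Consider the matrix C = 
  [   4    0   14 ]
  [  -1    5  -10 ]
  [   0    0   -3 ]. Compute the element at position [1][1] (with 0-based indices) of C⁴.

625

Characteristic polynomial: t^3 - 6t^2 - 7t + 60 = (t - 5)(t - 4)(t + 3), so the eigenvalues are -3, 4, 5.
t=4: eigenvector (1, 1, 0).
t=5: eigenvector (0, -1, 0).
t=-3: eigenvector (-2, 1, 1).
P = [[1, 0, -2], [1, -1, 1], [0, 0, 1]], D = diag(4, 5, -3), P⁻¹ = [[1, 0, 2], [1, -1, 3], [0, 0, 1]].
C⁴ = P·diag(256, 625, 81)·P⁻¹ = [[256, 0, 350], [-369, 625, -1282], [0, 0, 81]].
The requested entry is 625.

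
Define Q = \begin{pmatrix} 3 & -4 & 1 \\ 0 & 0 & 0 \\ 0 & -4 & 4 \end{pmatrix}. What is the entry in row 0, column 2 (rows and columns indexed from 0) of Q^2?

7

Characteristic polynomial: λ^3 - 7λ^2 + 12λ = λ(λ - 4)(λ - 3), so the eigenvalues are 0, 3, 4.
λ=0: eigenvector (1, 1, 1).
λ=3: eigenvector (1, 0, 0).
λ=4: eigenvector (1, 0, 1).
P = [[1, 1, 1], [1, 0, 0], [1, 0, 1]], D = diag(0, 3, 4), P⁻¹ = [[0, 1, 0], [1, 0, -1], [0, -1, 1]].
Q² = P·diag(0, 9, 16)·P⁻¹ = [[9, -16, 7], [0, 0, 0], [0, -16, 16]].
The requested entry is 7.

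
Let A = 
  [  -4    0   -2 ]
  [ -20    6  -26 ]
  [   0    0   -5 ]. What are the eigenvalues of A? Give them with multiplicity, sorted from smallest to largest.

Characteristic polynomial: p(λ) = λ^3 + 3λ^2 - 34λ - 120 = (λ - 6)(λ + 4)(λ + 5).
Roots (with multiplicity): -5, -4, 6.

-5, -4, 6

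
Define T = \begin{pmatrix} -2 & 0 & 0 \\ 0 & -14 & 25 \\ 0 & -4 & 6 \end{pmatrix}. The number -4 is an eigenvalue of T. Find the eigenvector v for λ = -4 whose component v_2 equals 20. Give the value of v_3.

T + 4I = [[2, 0, 0], [0, -10, 25], [0, -4, 10]].
Solving (T + 4I)v = 0 gives the eigenspace spanned by (0, 20, 8).
With v_2 = 20, v = (0, 20, 8), so v_3 = 8.

8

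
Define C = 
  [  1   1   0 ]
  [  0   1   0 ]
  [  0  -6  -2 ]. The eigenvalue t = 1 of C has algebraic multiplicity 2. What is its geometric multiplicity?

1

C − 1I = [[0, 1, 0], [0, 0, 0], [0, -6, -3]].
This matrix has rank 2, so its null space has dimension 3 − 2 = 1.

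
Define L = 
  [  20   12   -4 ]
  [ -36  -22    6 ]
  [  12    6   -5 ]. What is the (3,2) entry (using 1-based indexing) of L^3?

Characteristic polynomial: λ^3 + 7λ^2 + 14λ + 8 = (λ + 1)(λ + 2)(λ + 4), so the eigenvalues are -4, -2, -1.
λ=-4: eigenvector (1, -2, 0).
λ=-2: eigenvector (2, -3, 2).
λ=-1: eigenvector (-4, 6, -3).
P = [[1, 2, -4], [-2, -3, 6], [0, 2, -3]], D = diag(-4, -2, -1), P⁻¹ = [[-3, -2, 0], [-6, -3, 2], [-4, -2, 1]].
L³ = P·diag(-64, -8, -1)·P⁻¹ = [[272, 168, -28], [-504, -316, 42], [84, 42, -29]].
The requested entry is 42.

42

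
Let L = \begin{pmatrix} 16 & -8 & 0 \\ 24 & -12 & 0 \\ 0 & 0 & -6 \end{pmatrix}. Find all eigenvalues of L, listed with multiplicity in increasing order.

-6, 0, 4

Characteristic polynomial: p(λ) = λ^3 + 2λ^2 - 24λ = λ(λ - 4)(λ + 6).
Roots (with multiplicity): -6, 0, 4.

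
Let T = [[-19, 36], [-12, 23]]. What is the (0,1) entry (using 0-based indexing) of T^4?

3744

Characteristic polynomial: μ^2 - 4μ - 5 = (μ - 5)(μ + 1), so the eigenvalues are -1, 5.
μ=5: eigenvector (-3, -2).
μ=-1: eigenvector (2, 1).
P = [[-3, 2], [-2, 1]], D = diag(5, -1), P⁻¹ = [[1, -2], [2, -3]].
T⁴ = P·diag(625, 1)·P⁻¹ = [[-1871, 3744], [-1248, 2497]].
The requested entry is 3744.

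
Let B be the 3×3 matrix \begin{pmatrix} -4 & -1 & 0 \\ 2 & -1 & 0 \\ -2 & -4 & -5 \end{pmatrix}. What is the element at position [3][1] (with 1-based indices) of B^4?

130

Characteristic polynomial: t^3 + 10t^2 + 31t + 30 = (t + 2)(t + 3)(t + 5), so the eigenvalues are -5, -3, -2.
t=-2: eigenvector (-1, 2, -2).
t=-3: eigenvector (-1, 1, -1).
t=-5: eigenvector (0, 0, 1).
P = [[-1, -1, 0], [2, 1, 0], [-2, -1, 1]], D = diag(-2, -3, -5), P⁻¹ = [[1, 1, 0], [-2, -1, 0], [0, 1, 1]].
B⁴ = P·diag(16, 81, 625)·P⁻¹ = [[146, 65, 0], [-130, -49, 0], [130, 674, 625]].
The requested entry is 130.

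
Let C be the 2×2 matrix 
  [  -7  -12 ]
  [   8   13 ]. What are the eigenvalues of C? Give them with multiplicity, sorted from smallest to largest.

1, 5

Characteristic polynomial: p(t) = t^2 - 6t + 5 = (t - 5)(t - 1).
Roots (with multiplicity): 1, 5.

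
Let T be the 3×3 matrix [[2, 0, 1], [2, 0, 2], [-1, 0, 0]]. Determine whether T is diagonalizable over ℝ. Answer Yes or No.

Characteristic polynomial: p(r) = r^3 - 2r^2 + r = r(r - 1)^2.
r = 1 has algebraic multiplicity 2; rank(T − 1I) = 2, so geometric multiplicity = 1.
Geometric multiplicity < algebraic multiplicity, so T is not diagonalizable.

No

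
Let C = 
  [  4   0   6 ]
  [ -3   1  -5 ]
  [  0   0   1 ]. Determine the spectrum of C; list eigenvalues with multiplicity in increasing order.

1, 1, 4

Characteristic polynomial: p(t) = t^3 - 6t^2 + 9t - 4 = (t - 4)(t - 1)^2.
Roots (with multiplicity): 1, 1, 4.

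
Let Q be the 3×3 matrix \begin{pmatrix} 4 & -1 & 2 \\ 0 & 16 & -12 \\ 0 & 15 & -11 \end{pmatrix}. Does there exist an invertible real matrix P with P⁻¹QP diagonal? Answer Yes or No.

Characteristic polynomial: p(s) = s^3 - 9s^2 + 24s - 16 = (s - 4)^2(s - 1).
s = 4 has algebraic multiplicity 2; rank(Q − 4I) = 2, so geometric multiplicity = 1.
Geometric multiplicity < algebraic multiplicity, so Q is not diagonalizable.

No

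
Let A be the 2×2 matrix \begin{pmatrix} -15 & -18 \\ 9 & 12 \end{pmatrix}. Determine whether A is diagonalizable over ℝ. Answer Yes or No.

Yes

Characteristic polynomial: p(r) = r^2 + 3r - 18 = (r - 3)(r + 6).
All 2 eigenvalues are distinct, so A is diagonalizable.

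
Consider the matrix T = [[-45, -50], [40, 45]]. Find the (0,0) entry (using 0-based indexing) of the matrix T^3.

-1125

Characteristic polynomial: r^2 - 25 = (r - 5)(r + 5), so the eigenvalues are -5, 5.
r=-5: eigenvector (5, -4).
r=5: eigenvector (-1, 1).
P = [[5, -1], [-4, 1]], D = diag(-5, 5), P⁻¹ = [[1, 1], [4, 5]].
T³ = P·diag(-125, 125)·P⁻¹ = [[-1125, -1250], [1000, 1125]].
The requested entry is -1125.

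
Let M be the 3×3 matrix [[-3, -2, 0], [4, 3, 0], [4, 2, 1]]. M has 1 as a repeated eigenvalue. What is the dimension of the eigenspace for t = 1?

M − 1I = [[-4, -2, 0], [4, 2, 0], [4, 2, 0]].
This matrix has rank 1, so its null space has dimension 3 − 1 = 2.

2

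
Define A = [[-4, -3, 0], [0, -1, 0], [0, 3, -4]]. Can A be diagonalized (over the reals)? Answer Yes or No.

Characteristic polynomial: p(t) = t^3 + 9t^2 + 24t + 16 = (t + 1)(t + 4)^2.
t = -4 has algebraic multiplicity 2; rank(A + 4I) = 1, so geometric multiplicity = 2.
Every eigenvalue has geometric = algebraic multiplicity, so A is diagonalizable.

Yes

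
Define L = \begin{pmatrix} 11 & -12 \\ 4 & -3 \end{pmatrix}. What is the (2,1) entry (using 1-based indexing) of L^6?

29792

Characteristic polynomial: μ^2 - 8μ + 15 = (μ - 5)(μ - 3), so the eigenvalues are 3, 5.
μ=3: eigenvector (-3, -2).
μ=5: eigenvector (2, 1).
P = [[-3, 2], [-2, 1]], D = diag(3, 5), P⁻¹ = [[1, -2], [2, -3]].
L⁶ = P·diag(729, 15625)·P⁻¹ = [[60313, -89376], [29792, -43959]].
The requested entry is 29792.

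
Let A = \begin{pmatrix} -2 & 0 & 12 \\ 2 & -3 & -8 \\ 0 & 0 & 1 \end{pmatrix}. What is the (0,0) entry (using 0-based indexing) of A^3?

Characteristic polynomial: s^3 + 4s^2 + s - 6 = (s - 1)(s + 2)(s + 3), so the eigenvalues are -3, -2, 1.
s=1: eigenvector (4, 0, 1).
s=-3: eigenvector (0, 1, 0).
s=-2: eigenvector (1, 2, 0).
P = [[4, 0, 1], [0, 1, 2], [1, 0, 0]], D = diag(1, -3, -2), P⁻¹ = [[0, 0, 1], [-2, 1, 8], [1, 0, -4]].
A³ = P·diag(1, -27, -8)·P⁻¹ = [[-8, 0, 36], [38, -27, -152], [0, 0, 1]].
The requested entry is -8.

-8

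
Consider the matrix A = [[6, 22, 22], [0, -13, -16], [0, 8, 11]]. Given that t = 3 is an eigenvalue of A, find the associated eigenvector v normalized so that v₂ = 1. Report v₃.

-1

A − 3I = [[3, 22, 22], [0, -16, -16], [0, 8, 8]].
Solving (A − 3I)v = 0 gives the eigenspace spanned by (0, 1, -1).
With v₂ = 1, v = (0, 1, -1), so v₃ = -1.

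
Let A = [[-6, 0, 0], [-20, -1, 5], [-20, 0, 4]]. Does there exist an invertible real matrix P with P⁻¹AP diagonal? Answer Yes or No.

Yes

Characteristic polynomial: p(t) = t^3 + 3t^2 - 22t - 24 = (t - 4)(t + 1)(t + 6).
All 3 eigenvalues are distinct, so A is diagonalizable.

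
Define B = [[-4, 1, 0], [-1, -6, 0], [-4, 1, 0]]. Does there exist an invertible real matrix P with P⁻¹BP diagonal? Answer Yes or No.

Characteristic polynomial: p(μ) = μ^3 + 10μ^2 + 25μ = μ(μ + 5)^2.
μ = -5 has algebraic multiplicity 2; rank(B + 5I) = 2, so geometric multiplicity = 1.
Geometric multiplicity < algebraic multiplicity, so B is not diagonalizable.

No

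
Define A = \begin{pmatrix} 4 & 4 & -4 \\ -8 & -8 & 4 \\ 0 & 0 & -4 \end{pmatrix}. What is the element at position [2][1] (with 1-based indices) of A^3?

-128

Characteristic polynomial: λ^3 + 8λ^2 + 16λ = λ(λ + 4)^2, so the eigenvalues are -4, -4, 0.
λ=-4: eigenvector (1, -2, 0).
λ=0: eigenvector (1, -1, 0).
λ=-4: eigenvector (-2, 5, 1).
P = [[1, 1, -2], [-2, -1, 5], [0, 0, 1]], D = diag(-4, 0, -4), P⁻¹ = [[-1, -1, 3], [2, 1, -1], [0, 0, 1]].
A³ = P·diag(-64, 0, -64)·P⁻¹ = [[64, 64, -64], [-128, -128, 64], [0, 0, -64]].
The requested entry is -128.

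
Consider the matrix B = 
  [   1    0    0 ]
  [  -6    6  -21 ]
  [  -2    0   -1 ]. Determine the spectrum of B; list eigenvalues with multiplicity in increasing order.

-1, 1, 6

Characteristic polynomial: p(μ) = μ^3 - 6μ^2 - μ + 6 = (μ - 6)(μ - 1)(μ + 1).
Roots (with multiplicity): -1, 1, 6.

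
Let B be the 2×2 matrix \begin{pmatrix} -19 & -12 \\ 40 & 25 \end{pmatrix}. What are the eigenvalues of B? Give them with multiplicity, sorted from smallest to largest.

Characteristic polynomial: p(t) = t^2 - 6t + 5 = (t - 5)(t - 1).
Roots (with multiplicity): 1, 5.

1, 5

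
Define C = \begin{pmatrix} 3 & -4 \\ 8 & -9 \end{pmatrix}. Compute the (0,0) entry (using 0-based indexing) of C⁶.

-15623

Characteristic polynomial: r^2 + 6r + 5 = (r + 1)(r + 5), so the eigenvalues are -5, -1.
r=-5: eigenvector (1, 2).
r=-1: eigenvector (1, 1).
P = [[1, 1], [2, 1]], D = diag(-5, -1), P⁻¹ = [[-1, 1], [2, -1]].
C⁶ = P·diag(15625, 1)·P⁻¹ = [[-15623, 15624], [-31248, 31249]].
The requested entry is -15623.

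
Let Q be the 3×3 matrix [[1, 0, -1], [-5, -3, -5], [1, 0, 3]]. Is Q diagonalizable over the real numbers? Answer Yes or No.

No

Characteristic polynomial: p(r) = r^3 - r^2 - 8r + 12 = (r - 2)^2(r + 3).
r = 2 has algebraic multiplicity 2; rank(Q − 2I) = 2, so geometric multiplicity = 1.
Geometric multiplicity < algebraic multiplicity, so Q is not diagonalizable.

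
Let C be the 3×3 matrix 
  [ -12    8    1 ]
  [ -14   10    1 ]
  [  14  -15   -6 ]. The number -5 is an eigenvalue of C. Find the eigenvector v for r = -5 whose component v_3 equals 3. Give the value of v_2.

-3

C + 5I = [[-7, 8, 1], [-14, 15, 1], [14, -15, -1]].
Solving (C + 5I)v = 0 gives the eigenspace spanned by (-3, -3, 3).
With v_3 = 3, v = (-3, -3, 3), so v_2 = -3.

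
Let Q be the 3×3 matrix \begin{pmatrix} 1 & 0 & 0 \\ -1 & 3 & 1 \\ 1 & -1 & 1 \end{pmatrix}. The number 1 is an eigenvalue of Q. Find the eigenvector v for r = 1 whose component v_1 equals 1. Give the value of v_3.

-1

Q − 1I = [[0, 0, 0], [-1, 2, 1], [1, -1, 0]].
Solving (Q − 1I)v = 0 gives the eigenspace spanned by (1, 1, -1).
With v_1 = 1, v = (1, 1, -1), so v_3 = -1.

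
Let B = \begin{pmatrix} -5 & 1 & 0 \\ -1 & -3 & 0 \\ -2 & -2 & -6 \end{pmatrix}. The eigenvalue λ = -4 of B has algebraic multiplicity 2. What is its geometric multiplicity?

B + 4I = [[-1, 1, 0], [-1, 1, 0], [-2, -2, -2]].
This matrix has rank 2, so its null space has dimension 3 − 2 = 1.

1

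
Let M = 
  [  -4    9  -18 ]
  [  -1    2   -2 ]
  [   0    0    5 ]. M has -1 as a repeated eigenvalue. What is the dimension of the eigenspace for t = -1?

M + 1I = [[-3, 9, -18], [-1, 3, -2], [0, 0, 6]].
This matrix has rank 2, so its null space has dimension 3 − 2 = 1.

1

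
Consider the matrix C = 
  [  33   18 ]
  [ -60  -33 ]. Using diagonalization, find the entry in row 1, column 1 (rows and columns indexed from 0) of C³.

-297

Characteristic polynomial: λ^2 - 9 = (λ - 3)(λ + 3), so the eigenvalues are -3, 3.
λ=-3: eigenvector (1, -2).
λ=3: eigenvector (3, -5).
P = [[1, 3], [-2, -5]], D = diag(-3, 3), P⁻¹ = [[-5, -3], [2, 1]].
C³ = P·diag(-27, 27)·P⁻¹ = [[297, 162], [-540, -297]].
The requested entry is -297.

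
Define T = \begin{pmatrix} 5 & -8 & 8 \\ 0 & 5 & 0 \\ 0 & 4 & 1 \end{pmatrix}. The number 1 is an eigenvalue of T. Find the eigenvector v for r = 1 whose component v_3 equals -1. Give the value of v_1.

2

T − 1I = [[4, -8, 8], [0, 4, 0], [0, 4, 0]].
Solving (T − 1I)v = 0 gives the eigenspace spanned by (2, 0, -1).
With v_3 = -1, v = (2, 0, -1), so v_1 = 2.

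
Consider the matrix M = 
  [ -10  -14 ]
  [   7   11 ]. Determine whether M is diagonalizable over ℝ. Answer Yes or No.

Yes

Characteristic polynomial: p(μ) = μ^2 - μ - 12 = (μ - 4)(μ + 3).
All 2 eigenvalues are distinct, so M is diagonalizable.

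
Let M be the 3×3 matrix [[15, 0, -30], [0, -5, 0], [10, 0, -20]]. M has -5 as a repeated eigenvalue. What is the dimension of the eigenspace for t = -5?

M + 5I = [[20, 0, -30], [0, 0, 0], [10, 0, -15]].
This matrix has rank 1, so its null space has dimension 3 − 1 = 2.

2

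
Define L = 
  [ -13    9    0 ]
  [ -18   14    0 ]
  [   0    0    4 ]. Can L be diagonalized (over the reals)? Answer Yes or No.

Yes

Characteristic polynomial: p(μ) = μ^3 - 5μ^2 - 16μ + 80 = (μ - 5)(μ - 4)(μ + 4).
All 3 eigenvalues are distinct, so L is diagonalizable.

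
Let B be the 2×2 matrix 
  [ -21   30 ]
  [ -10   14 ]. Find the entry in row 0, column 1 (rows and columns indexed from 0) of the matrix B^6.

-279930

Characteristic polynomial: t^2 + 7t + 6 = (t + 1)(t + 6), so the eigenvalues are -6, -1.
t=-6: eigenvector (2, 1).
t=-1: eigenvector (-3, -2).
P = [[2, -3], [1, -2]], D = diag(-6, -1), P⁻¹ = [[2, -3], [1, -2]].
B⁶ = P·diag(46656, 1)·P⁻¹ = [[186621, -279930], [93310, -139964]].
The requested entry is -279930.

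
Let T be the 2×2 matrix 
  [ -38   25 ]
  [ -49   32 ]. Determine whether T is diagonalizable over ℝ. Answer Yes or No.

No

Characteristic polynomial: p(μ) = μ^2 + 6μ + 9 = (μ + 3)^2.
μ = -3 has algebraic multiplicity 2; rank(T + 3I) = 1, so geometric multiplicity = 1.
Geometric multiplicity < algebraic multiplicity, so T is not diagonalizable.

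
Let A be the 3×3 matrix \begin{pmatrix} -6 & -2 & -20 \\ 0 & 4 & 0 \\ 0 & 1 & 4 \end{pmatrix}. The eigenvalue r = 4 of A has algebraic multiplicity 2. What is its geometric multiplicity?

A − 4I = [[-10, -2, -20], [0, 0, 0], [0, 1, 0]].
This matrix has rank 2, so its null space has dimension 3 − 2 = 1.

1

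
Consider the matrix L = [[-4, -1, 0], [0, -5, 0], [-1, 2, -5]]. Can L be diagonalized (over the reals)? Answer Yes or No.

No

Characteristic polynomial: p(λ) = λ^3 + 14λ^2 + 65λ + 100 = (λ + 4)(λ + 5)^2.
λ = -5 has algebraic multiplicity 2; rank(L + 5I) = 2, so geometric multiplicity = 1.
Geometric multiplicity < algebraic multiplicity, so L is not diagonalizable.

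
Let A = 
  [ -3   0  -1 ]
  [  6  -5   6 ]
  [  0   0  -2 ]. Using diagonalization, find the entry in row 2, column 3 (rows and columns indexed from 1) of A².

-48

Characteristic polynomial: s^3 + 10s^2 + 31s + 30 = (s + 2)(s + 3)(s + 5), so the eigenvalues are -5, -3, -2.
s=-3: eigenvector (1, 3, 0).
s=-5: eigenvector (0, 1, 0).
s=-2: eigenvector (-1, 0, 1).
P = [[1, 0, -1], [3, 1, 0], [0, 0, 1]], D = diag(-3, -5, -2), P⁻¹ = [[1, 0, 1], [-3, 1, -3], [0, 0, 1]].
A² = P·diag(9, 25, 4)·P⁻¹ = [[9, 0, 5], [-48, 25, -48], [0, 0, 4]].
The requested entry is -48.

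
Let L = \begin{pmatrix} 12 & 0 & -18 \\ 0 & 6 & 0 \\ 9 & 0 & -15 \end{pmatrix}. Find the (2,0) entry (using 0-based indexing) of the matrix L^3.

Characteristic polynomial: s^3 - 3s^2 - 36s + 108 = (s - 6)(s - 3)(s + 6), so the eigenvalues are -6, 3, 6.
s=6: eigenvector (0, 1, 0).
s=-6: eigenvector (-1, 0, -1).
s=3: eigenvector (2, 0, 1).
P = [[0, -1, 2], [1, 0, 0], [0, -1, 1]], D = diag(6, -6, 3), P⁻¹ = [[0, 1, 0], [1, 0, -2], [1, 0, -1]].
L³ = P·diag(216, -216, 27)·P⁻¹ = [[270, 0, -486], [0, 216, 0], [243, 0, -459]].
The requested entry is 243.

243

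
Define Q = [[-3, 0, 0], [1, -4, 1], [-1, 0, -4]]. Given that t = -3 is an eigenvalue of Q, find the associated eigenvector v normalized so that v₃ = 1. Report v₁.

Q + 3I = [[0, 0, 0], [1, -1, 1], [-1, 0, -1]].
Solving (Q + 3I)v = 0 gives the eigenspace spanned by (-1, 0, 1).
With v₃ = 1, v = (-1, 0, 1), so v₁ = -1.

-1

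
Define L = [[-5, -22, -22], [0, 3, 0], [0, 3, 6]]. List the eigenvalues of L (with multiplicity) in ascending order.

Characteristic polynomial: p(r) = r^3 - 4r^2 - 27r + 90 = (r - 6)(r - 3)(r + 5).
Roots (with multiplicity): -5, 3, 6.

-5, 3, 6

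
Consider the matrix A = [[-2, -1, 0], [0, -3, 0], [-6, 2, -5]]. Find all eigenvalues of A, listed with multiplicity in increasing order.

Characteristic polynomial: p(λ) = λ^3 + 10λ^2 + 31λ + 30 = (λ + 2)(λ + 3)(λ + 5).
Roots (with multiplicity): -5, -3, -2.

-5, -3, -2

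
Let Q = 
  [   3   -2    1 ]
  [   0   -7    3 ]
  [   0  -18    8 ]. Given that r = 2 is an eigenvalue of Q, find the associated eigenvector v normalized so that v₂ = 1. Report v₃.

3

Q − 2I = [[1, -2, 1], [0, -9, 3], [0, -18, 6]].
Solving (Q − 2I)v = 0 gives the eigenspace spanned by (-1, 1, 3).
With v₂ = 1, v = (-1, 1, 3), so v₃ = 3.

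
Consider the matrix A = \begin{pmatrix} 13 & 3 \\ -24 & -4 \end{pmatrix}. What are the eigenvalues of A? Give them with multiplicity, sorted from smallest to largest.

4, 5

Characteristic polynomial: p(s) = s^2 - 9s + 20 = (s - 5)(s - 4).
Roots (with multiplicity): 4, 5.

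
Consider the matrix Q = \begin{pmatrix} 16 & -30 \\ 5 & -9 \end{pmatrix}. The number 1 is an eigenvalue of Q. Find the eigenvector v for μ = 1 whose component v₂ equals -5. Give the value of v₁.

Q − 1I = [[15, -30], [5, -10]].
Solving (Q − 1I)v = 0 gives the eigenspace spanned by (-10, -5).
With v₂ = -5, v = (-10, -5), so v₁ = -10.

-10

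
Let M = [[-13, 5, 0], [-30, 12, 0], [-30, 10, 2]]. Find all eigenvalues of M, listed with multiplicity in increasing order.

Characteristic polynomial: p(s) = s^3 - s^2 - 8s + 12 = (s - 2)^2(s + 3).
Roots (with multiplicity): -3, 2, 2.

-3, 2, 2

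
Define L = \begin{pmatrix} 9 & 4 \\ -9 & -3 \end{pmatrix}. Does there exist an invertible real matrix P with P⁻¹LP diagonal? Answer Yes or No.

No

Characteristic polynomial: p(t) = t^2 - 6t + 9 = (t - 3)^2.
t = 3 has algebraic multiplicity 2; rank(L − 3I) = 1, so geometric multiplicity = 1.
Geometric multiplicity < algebraic multiplicity, so L is not diagonalizable.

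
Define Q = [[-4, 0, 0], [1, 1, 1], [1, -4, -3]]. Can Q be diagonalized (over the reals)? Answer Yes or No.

Characteristic polynomial: p(μ) = μ^3 + 6μ^2 + 9μ + 4 = (μ + 1)^2(μ + 4).
μ = -1 has algebraic multiplicity 2; rank(Q + 1I) = 2, so geometric multiplicity = 1.
Geometric multiplicity < algebraic multiplicity, so Q is not diagonalizable.

No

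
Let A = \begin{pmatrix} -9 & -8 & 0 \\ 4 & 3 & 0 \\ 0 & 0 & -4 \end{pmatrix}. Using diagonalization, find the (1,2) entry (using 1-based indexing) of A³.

Characteristic polynomial: λ^3 + 10λ^2 + 29λ + 20 = (λ + 1)(λ + 4)(λ + 5), so the eigenvalues are -5, -4, -1.
λ=-1: eigenvector (1, -1, 0).
λ=-5: eigenvector (2, -1, 0).
λ=-4: eigenvector (0, 0, 1).
P = [[1, 2, 0], [-1, -1, 0], [0, 0, 1]], D = diag(-1, -5, -4), P⁻¹ = [[-1, -2, 0], [1, 1, 0], [0, 0, 1]].
A³ = P·diag(-1, -125, -64)·P⁻¹ = [[-249, -248, 0], [124, 123, 0], [0, 0, -64]].
The requested entry is -248.

-248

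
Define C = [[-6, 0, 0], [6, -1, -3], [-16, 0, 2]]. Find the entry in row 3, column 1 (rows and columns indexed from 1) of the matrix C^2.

64

Characteristic polynomial: μ^3 + 5μ^2 - 8μ - 12 = (μ - 2)(μ + 1)(μ + 6), so the eigenvalues are -6, -1, 2.
μ=-6: eigenvector (1, 0, 2).
μ=-1: eigenvector (0, 1, 0).
μ=2: eigenvector (0, -1, 1).
P = [[1, 0, 0], [0, 1, -1], [2, 0, 1]], D = diag(-6, -1, 2), P⁻¹ = [[1, 0, 0], [-2, 1, 1], [-2, 0, 1]].
C² = P·diag(36, 1, 4)·P⁻¹ = [[36, 0, 0], [6, 1, -3], [64, 0, 4]].
The requested entry is 64.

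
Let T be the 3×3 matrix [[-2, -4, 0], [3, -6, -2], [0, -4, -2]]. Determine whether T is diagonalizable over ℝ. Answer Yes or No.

No

Characteristic polynomial: p(r) = r^3 + 10r^2 + 32r + 32 = (r + 2)(r + 4)^2.
r = -4 has algebraic multiplicity 2; rank(T + 4I) = 2, so geometric multiplicity = 1.
Geometric multiplicity < algebraic multiplicity, so T is not diagonalizable.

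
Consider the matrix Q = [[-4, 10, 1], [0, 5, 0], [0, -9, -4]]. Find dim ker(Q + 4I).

Q + 4I = [[0, 10, 1], [0, 9, 0], [0, -9, 0]].
This matrix has rank 2, so its null space has dimension 3 − 2 = 1.

1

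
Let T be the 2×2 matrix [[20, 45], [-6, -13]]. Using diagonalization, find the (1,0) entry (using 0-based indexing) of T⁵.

Characteristic polynomial: r^2 - 7r + 10 = (r - 5)(r - 2), so the eigenvalues are 2, 5.
r=2: eigenvector (-5, 2).
r=5: eigenvector (-3, 1).
P = [[-5, -3], [2, 1]], D = diag(2, 5), P⁻¹ = [[1, 3], [-2, -5]].
T⁵ = P·diag(32, 3125)·P⁻¹ = [[18590, 46395], [-6186, -15433]].
The requested entry is -6186.

-6186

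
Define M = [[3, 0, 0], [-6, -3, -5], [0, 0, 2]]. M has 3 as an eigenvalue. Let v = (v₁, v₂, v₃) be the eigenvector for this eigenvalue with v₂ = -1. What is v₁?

1

M − 3I = [[0, 0, 0], [-6, -6, -5], [0, 0, -1]].
Solving (M − 3I)v = 0 gives the eigenspace spanned by (1, -1, 0).
With v₂ = -1, v = (1, -1, 0), so v₁ = 1.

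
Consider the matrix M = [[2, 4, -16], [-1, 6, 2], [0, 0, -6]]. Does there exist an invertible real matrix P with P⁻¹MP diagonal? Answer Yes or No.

Characteristic polynomial: p(r) = r^3 - 2r^2 - 32r + 96 = (r - 4)^2(r + 6).
r = 4 has algebraic multiplicity 2; rank(M − 4I) = 2, so geometric multiplicity = 1.
Geometric multiplicity < algebraic multiplicity, so M is not diagonalizable.

No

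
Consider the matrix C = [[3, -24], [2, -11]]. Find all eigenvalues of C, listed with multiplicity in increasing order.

Characteristic polynomial: p(μ) = μ^2 + 8μ + 15 = (μ + 3)(μ + 5).
Roots (with multiplicity): -5, -3.

-5, -3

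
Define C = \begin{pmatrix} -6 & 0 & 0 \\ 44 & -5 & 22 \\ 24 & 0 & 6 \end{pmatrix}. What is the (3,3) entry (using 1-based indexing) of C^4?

Characteristic polynomial: r^3 + 5r^2 - 36r - 180 = (r - 6)(r + 5)(r + 6), so the eigenvalues are -6, -5, 6.
r=-6: eigenvector (1, 0, -2).
r=6: eigenvector (0, 2, 1).
r=-5: eigenvector (0, 1, 0).
P = [[1, 0, 0], [0, 2, 1], [-2, 1, 0]], D = diag(-6, 6, -5), P⁻¹ = [[1, 0, 0], [2, 0, 1], [-4, 1, -2]].
C⁴ = P·diag(1296, 1296, 625)·P⁻¹ = [[1296, 0, 0], [2684, 625, 1342], [0, 0, 1296]].
The requested entry is 1296.

1296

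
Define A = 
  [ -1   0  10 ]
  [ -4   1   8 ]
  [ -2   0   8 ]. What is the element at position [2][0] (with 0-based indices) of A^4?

-350

Characteristic polynomial: s^3 - 8s^2 + 19s - 12 = (s - 4)(s - 3)(s - 1), so the eigenvalues are 1, 3, 4.
s=3: eigenvector (5, -2, 2).
s=1: eigenvector (0, 1, 0).
s=4: eigenvector (2, 0, 1).
P = [[5, 0, 2], [-2, 1, 0], [2, 0, 1]], D = diag(3, 1, 4), P⁻¹ = [[1, 0, -2], [2, 1, -4], [-2, 0, 5]].
A⁴ = P·diag(81, 1, 256)·P⁻¹ = [[-619, 0, 1750], [-160, 1, 320], [-350, 0, 956]].
The requested entry is -350.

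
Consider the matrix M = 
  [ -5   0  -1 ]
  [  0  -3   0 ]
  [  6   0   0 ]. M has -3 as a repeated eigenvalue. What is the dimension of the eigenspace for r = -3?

2

M + 3I = [[-2, 0, -1], [0, 0, 0], [6, 0, 3]].
This matrix has rank 1, so its null space has dimension 3 − 1 = 2.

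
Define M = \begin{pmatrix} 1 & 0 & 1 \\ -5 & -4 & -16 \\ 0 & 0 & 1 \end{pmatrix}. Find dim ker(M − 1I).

M − 1I = [[0, 0, 1], [-5, -5, -16], [0, 0, 0]].
This matrix has rank 2, so its null space has dimension 3 − 2 = 1.

1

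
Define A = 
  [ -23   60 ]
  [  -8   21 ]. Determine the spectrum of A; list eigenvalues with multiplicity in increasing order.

Characteristic polynomial: p(r) = r^2 + 2r - 3 = (r - 1)(r + 3).
Roots (with multiplicity): -3, 1.

-3, 1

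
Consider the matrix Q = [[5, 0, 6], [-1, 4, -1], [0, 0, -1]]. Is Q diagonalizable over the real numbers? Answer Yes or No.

Characteristic polynomial: p(λ) = λ^3 - 8λ^2 + 11λ + 20 = (λ - 5)(λ - 4)(λ + 1).
All 3 eigenvalues are distinct, so Q is diagonalizable.

Yes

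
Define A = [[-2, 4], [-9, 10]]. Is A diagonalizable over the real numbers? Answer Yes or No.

Characteristic polynomial: p(μ) = μ^2 - 8μ + 16 = (μ - 4)^2.
μ = 4 has algebraic multiplicity 2; rank(A − 4I) = 1, so geometric multiplicity = 1.
Geometric multiplicity < algebraic multiplicity, so A is not diagonalizable.

No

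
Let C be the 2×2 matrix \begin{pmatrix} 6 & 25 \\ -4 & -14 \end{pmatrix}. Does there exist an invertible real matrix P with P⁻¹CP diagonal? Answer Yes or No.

Characteristic polynomial: p(s) = s^2 + 8s + 16 = (s + 4)^2.
s = -4 has algebraic multiplicity 2; rank(C + 4I) = 1, so geometric multiplicity = 1.
Geometric multiplicity < algebraic multiplicity, so C is not diagonalizable.

No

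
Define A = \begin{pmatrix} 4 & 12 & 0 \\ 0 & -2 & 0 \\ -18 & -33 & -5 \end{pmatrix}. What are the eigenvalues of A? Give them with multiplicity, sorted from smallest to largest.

-5, -2, 4

Characteristic polynomial: p(r) = r^3 + 3r^2 - 18r - 40 = (r - 4)(r + 2)(r + 5).
Roots (with multiplicity): -5, -2, 4.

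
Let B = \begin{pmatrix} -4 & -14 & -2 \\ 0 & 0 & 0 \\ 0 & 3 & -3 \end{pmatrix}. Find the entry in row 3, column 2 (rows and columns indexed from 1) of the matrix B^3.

Characteristic polynomial: t^3 + 7t^2 + 12t = t(t + 3)(t + 4), so the eigenvalues are -4, -3, 0.
t=-4: eigenvector (1, 0, 0).
t=0: eigenvector (-4, 1, 1).
t=-3: eigenvector (-2, 0, 1).
P = [[1, -4, -2], [0, 1, 0], [0, 1, 1]], D = diag(-4, 0, -3), P⁻¹ = [[1, 2, 2], [0, 1, 0], [0, -1, 1]].
B³ = P·diag(-64, 0, -27)·P⁻¹ = [[-64, -182, -74], [0, 0, 0], [0, 27, -27]].
The requested entry is 27.

27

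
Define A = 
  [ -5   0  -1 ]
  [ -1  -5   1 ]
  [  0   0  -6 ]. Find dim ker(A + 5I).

A + 5I = [[0, 0, -1], [-1, 0, 1], [0, 0, -1]].
This matrix has rank 2, so its null space has dimension 3 − 2 = 1.

1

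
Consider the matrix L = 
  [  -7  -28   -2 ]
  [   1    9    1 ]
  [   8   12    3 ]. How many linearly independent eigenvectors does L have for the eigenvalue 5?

L − 5I = [[-12, -28, -2], [1, 4, 1], [8, 12, -2]].
This matrix has rank 2, so its null space has dimension 3 − 2 = 1.

1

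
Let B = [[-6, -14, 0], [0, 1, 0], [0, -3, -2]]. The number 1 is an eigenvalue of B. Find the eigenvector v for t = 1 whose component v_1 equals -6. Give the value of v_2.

B − 1I = [[-7, -14, 0], [0, 0, 0], [0, -3, -3]].
Solving (B − 1I)v = 0 gives the eigenspace spanned by (-6, 3, -3).
With v_1 = -6, v = (-6, 3, -3), so v_2 = 3.

3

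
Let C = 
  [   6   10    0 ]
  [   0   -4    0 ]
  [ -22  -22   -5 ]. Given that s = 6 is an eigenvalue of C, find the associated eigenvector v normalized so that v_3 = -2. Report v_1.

C − 6I = [[0, 10, 0], [0, -10, 0], [-22, -22, -11]].
Solving (C − 6I)v = 0 gives the eigenspace spanned by (1, 0, -2).
With v_3 = -2, v = (1, 0, -2), so v_1 = 1.

1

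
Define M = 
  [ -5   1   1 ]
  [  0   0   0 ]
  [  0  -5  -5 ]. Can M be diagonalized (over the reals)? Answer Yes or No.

Characteristic polynomial: p(λ) = λ^3 + 10λ^2 + 25λ = λ(λ + 5)^2.
λ = -5 has algebraic multiplicity 2; rank(M + 5I) = 2, so geometric multiplicity = 1.
Geometric multiplicity < algebraic multiplicity, so M is not diagonalizable.

No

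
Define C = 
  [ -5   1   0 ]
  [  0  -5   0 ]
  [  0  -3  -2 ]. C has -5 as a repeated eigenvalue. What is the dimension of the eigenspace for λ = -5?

1

C + 5I = [[0, 1, 0], [0, 0, 0], [0, -3, 3]].
This matrix has rank 2, so its null space has dimension 3 − 2 = 1.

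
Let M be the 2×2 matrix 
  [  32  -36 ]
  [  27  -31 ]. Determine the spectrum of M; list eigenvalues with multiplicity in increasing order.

-4, 5

Characteristic polynomial: p(r) = r^2 - r - 20 = (r - 5)(r + 4).
Roots (with multiplicity): -4, 5.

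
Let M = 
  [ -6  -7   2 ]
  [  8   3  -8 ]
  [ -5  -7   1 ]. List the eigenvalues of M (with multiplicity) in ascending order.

-4, -1, 3

Characteristic polynomial: p(s) = s^3 + 2s^2 - 11s - 12 = (s - 3)(s + 1)(s + 4).
Roots (with multiplicity): -4, -1, 3.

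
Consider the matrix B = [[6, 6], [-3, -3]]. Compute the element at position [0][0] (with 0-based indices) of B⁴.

162

Characteristic polynomial: s^2 - 3s = s(s - 3), so the eigenvalues are 0, 3.
s=3: eigenvector (2, -1).
s=0: eigenvector (1, -1).
P = [[2, 1], [-1, -1]], D = diag(3, 0), P⁻¹ = [[1, 1], [-1, -2]].
B⁴ = P·diag(81, 0)·P⁻¹ = [[162, 162], [-81, -81]].
The requested entry is 162.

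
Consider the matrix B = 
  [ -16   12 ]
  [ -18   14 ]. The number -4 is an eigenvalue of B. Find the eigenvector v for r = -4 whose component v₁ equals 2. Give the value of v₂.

2

B + 4I = [[-12, 12], [-18, 18]].
Solving (B + 4I)v = 0 gives the eigenspace spanned by (2, 2).
With v₁ = 2, v = (2, 2), so v₂ = 2.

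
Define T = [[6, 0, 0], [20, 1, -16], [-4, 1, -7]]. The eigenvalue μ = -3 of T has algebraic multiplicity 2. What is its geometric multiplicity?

T + 3I = [[9, 0, 0], [20, 4, -16], [-4, 1, -4]].
This matrix has rank 2, so its null space has dimension 3 − 2 = 1.

1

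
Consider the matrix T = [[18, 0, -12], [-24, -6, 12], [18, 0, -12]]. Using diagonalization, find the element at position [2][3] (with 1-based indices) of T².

72

Characteristic polynomial: s^3 - 36s = s(s - 6)(s + 6), so the eigenvalues are -6, 0, 6.
s=6: eigenvector (1, -1, 1).
s=-6: eigenvector (0, 1, 0).
s=0: eigenvector (2, -2, 3).
P = [[1, 0, 2], [-1, 1, -2], [1, 0, 3]], D = diag(6, -6, 0), P⁻¹ = [[3, 0, -2], [1, 1, 0], [-1, 0, 1]].
T² = P·diag(36, 36, 0)·P⁻¹ = [[108, 0, -72], [-72, 36, 72], [108, 0, -72]].
The requested entry is 72.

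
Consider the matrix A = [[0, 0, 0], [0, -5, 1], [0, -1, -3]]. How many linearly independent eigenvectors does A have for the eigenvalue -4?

A + 4I = [[4, 0, 0], [0, -1, 1], [0, -1, 1]].
This matrix has rank 2, so its null space has dimension 3 − 2 = 1.

1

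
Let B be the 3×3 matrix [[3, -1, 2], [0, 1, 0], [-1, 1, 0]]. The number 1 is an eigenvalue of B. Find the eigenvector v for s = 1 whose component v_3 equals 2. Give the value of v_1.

B − 1I = [[2, -1, 2], [0, 0, 0], [-1, 1, -1]].
Solving (B − 1I)v = 0 gives the eigenspace spanned by (-2, 0, 2).
With v_3 = 2, v = (-2, 0, 2), so v_1 = -2.

-2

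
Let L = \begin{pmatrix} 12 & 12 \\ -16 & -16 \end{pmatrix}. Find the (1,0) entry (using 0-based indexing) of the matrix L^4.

1024

Characteristic polynomial: μ^2 + 4μ = μ(μ + 4), so the eigenvalues are -4, 0.
μ=0: eigenvector (1, -1).
μ=-4: eigenvector (-3, 4).
P = [[1, -3], [-1, 4]], D = diag(0, -4), P⁻¹ = [[4, 3], [1, 1]].
L⁴ = P·diag(0, 256)·P⁻¹ = [[-768, -768], [1024, 1024]].
The requested entry is 1024.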